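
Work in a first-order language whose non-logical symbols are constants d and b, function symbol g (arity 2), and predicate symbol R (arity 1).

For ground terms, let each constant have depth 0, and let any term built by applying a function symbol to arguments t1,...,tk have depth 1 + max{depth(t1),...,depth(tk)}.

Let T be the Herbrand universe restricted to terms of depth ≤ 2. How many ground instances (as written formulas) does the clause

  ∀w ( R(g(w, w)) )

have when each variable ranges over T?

38

Ground terms of depth ≤ 2:
  Count level by level. With function symbols g/2, the terms of depth ≤ k are the 2 constants together with each function applied to depth-≤(k−1) tuples, so N_k = 2 + N_{k-1}^2.
  N_0 = 2
  N_1 = 2 + 2^2 = 6
  N_2 = 2 + 6^2 = 38
So there are 38 ground terms available for substitution.
The clause has 1 distinct variable (w), which appears in the body. In the free term algebra distinct substitutions yield syntactically distinct ground instances.
Number of ground instances = 38.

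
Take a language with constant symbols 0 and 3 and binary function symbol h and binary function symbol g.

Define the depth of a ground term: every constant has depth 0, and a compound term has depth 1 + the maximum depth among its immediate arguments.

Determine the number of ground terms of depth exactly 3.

81408

Write N_k for the number of ground terms of depth ≤ k. A term of depth ≤ k is either a constant or a function symbol applied to arguments of depth ≤ k−1, so N_k = 2 + N_{k-1}^2 + N_{k-1}^2.
N_0 = 2
N_1 = 2 + 2^2 + 2^2 = 10
N_2 = 2 + 10^2 + 10^2 = 202
N_3 = 2 + 202^2 + 202^2 = 81610
Terms of depth exactly 3: N_3 − N_2 = 81610 − 202 = 81408.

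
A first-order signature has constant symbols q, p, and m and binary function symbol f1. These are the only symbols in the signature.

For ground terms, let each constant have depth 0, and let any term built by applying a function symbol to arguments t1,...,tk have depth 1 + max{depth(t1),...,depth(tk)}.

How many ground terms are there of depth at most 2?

147

Let N_k count ground terms of depth at most k. Each non-constant term of depth ≤ k is some function symbol applied to depth-≤(k−1) arguments, giving N_k = 3 + N_{k-1}^2.
N_0 = 3
N_1 = 3 + 3^2 = 12
N_2 = 3 + 12^2 = 147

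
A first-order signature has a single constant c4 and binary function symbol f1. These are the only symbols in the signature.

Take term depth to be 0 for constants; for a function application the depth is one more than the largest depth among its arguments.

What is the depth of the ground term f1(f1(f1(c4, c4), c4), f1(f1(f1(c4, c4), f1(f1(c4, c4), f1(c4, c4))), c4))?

5

depth(f1(c4, c4)) = 1 + max(0, 0) = 1
depth(f1(f1(c4, c4), c4)) = 1 + max(1, 0) = 2
depth(f1(f1(c4, c4), f1(c4, c4))) = 1 + max(1, 1) = 2
depth(f1(f1(c4, c4), f1(f1(c4, c4), f1(c4, c4)))) = 1 + max(1, 2) = 3
depth(f1(f1(f1(c4, c4), f1(f1(c4, c4), f1(c4, c4))), c4)) = 1 + max(3, 0) = 4
depth(f1(f1(f1(c4, c4), c4), f1(f1(f1(c4, c4), f1(f1(c4, c4), f1(c4, c4))), c4))) = 1 + max(2, 4) = 5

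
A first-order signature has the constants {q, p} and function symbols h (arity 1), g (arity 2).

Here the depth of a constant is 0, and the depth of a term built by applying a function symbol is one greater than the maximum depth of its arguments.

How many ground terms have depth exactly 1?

6

If N_k denotes the number of depth-≤k ground terms, the 2 constants give N_0 = 2, and each function symbol of arity r contributes N_{k-1}^r new terms at level k: N_k = 2 + N_{k-1} + N_{k-1}^2.
N_0 = 2
N_1 = 2 + 2 + 2^2 = 8
Terms of depth exactly 1: N_1 − N_0 = 8 − 2 = 6.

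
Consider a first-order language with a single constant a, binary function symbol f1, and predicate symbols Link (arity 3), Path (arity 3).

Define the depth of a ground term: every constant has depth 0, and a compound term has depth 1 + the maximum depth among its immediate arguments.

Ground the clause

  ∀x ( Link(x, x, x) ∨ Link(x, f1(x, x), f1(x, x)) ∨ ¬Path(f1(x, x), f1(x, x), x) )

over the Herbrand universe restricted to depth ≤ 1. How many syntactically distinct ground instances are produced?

Ground terms of depth ≤ 1:
  Count level by level. With function symbols f1/2, the terms of depth ≤ k are the 1 constant together with each function applied to depth-≤(k−1) tuples, so N_k = 1 + N_{k-1}^2.
  N_0 = 1
  N_1 = 1 + 1^2 = 2
  Explicitly: a, f1(a, a).
So there are 2 ground terms available for substitution.
The clause has 1 distinct variable (x), which appears in the body. In the free term algebra distinct substitutions yield syntactically distinct ground instances.
Number of ground instances = 2.

2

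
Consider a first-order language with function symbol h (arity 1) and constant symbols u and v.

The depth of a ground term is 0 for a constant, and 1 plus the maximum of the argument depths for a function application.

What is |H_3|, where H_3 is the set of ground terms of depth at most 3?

Write N_k for the number of ground terms of depth ≤ k. A term of depth ≤ k is either a constant or a function symbol applied to arguments of depth ≤ k−1, so N_k = 2 + N_{k-1}.
N_0 = 2
N_1 = 2 + 2 = 4
N_2 = 2 + 4 = 6
N_3 = 2 + 6 = 8

8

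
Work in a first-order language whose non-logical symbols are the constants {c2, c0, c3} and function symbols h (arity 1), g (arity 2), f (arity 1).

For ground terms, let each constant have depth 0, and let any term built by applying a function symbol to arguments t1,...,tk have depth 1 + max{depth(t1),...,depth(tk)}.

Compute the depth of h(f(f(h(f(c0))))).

depth(f(c0)) = 1 + depth(c0) = 1 + 0 = 1
depth(h(f(c0))) = 1 + depth(f(c0)) = 1 + 1 = 2
depth(f(h(f(c0)))) = 1 + depth(h(f(c0))) = 1 + 2 = 3
depth(f(f(h(f(c0))))) = 1 + depth(f(h(f(c0)))) = 1 + 3 = 4
depth(h(f(f(h(f(c0)))))) = 1 + depth(f(f(h(f(c0))))) = 1 + 4 = 5

5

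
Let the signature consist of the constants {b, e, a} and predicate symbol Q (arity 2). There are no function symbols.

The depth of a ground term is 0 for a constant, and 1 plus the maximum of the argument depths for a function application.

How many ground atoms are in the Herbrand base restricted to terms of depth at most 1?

First count ground terms of depth ≤ 1.
With no function symbols every ground term is a constant, so there are exactly 3 ground terms at every depth bound.
N_0 = 3
N_1 = 3
Explicitly: b, e, a.
So |H| = 3.
Each predicate of arity r yields |H|^r ground atoms (one per choice of an r-tuple from H):
  Q: 3^2 = 9
Total ground atoms: 9.

9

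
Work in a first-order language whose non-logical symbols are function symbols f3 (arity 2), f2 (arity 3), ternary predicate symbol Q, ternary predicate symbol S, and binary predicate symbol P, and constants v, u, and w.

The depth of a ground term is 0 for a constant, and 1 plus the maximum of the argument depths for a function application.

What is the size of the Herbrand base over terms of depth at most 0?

First count ground terms of depth ≤ 0.
If N_k denotes the number of depth-≤k ground terms, the 3 constants give N_0 = 3, and each function symbol of arity r contributes N_{k-1}^r new terms at level k: N_k = 3 + N_{k-1}^2 + N_{k-1}^3.
N_0 = 3
Explicitly: v, u, w.
So |H| = 3.
A ground atom is a predicate applied to a tuple of terms from H, so the count is the sum over predicates of |H|^arity:
  Q: 3^3 = 27;  S: 3^3 = 27;  P: 3^2 = 9
Total ground atoms: 27 + 27 + 9 = 63.

63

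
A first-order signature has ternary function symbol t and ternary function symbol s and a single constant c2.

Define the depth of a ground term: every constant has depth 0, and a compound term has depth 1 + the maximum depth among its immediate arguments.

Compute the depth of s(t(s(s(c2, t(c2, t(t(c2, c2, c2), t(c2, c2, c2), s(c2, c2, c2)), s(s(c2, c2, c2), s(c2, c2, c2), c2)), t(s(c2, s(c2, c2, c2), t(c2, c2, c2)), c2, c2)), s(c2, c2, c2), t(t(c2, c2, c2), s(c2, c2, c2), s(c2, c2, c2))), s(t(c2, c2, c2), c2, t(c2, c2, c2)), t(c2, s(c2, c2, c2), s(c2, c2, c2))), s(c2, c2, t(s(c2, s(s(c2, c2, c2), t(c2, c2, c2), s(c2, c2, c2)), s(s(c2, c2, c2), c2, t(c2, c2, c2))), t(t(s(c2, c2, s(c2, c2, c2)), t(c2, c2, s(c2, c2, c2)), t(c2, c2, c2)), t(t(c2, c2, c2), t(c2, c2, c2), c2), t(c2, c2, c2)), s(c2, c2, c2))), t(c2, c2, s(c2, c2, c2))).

depth(t(c2, c2, c2)) = 1 + max(0, 0, 0) = 1
depth(s(c2, c2, c2)) = 1 + max(0, 0, 0) = 1
depth(t(t(c2, c2, c2), t(c2, c2, c2), s(c2, c2, c2))) = 1 + max(1, 1, 1) = 2
depth(s(s(c2, c2, c2), s(c2, c2, c2), c2)) = 1 + max(1, 1, 0) = 2
depth(t(c2, t(t(c2, c2, c2), t(c2, c2, c2), s(c2, c2, c2)), s(s(c2, c2, c2), s(c2, c2, c2), c2))) = 1 + max(0, 2, 2) = 3
depth(s(c2, s(c2, c2, c2), t(c2, c2, c2))) = 1 + max(0, 1, 1) = 2
depth(t(s(c2, s(c2, c2, c2), t(c2, c2, c2)), c2, c2)) = 1 + max(2, 0, 0) = 3
depth(s(c2, t(c2, t(t(c2, c2, c2), t(c2, c2, c2), s(c2, c2, c2)), s(s(c2, c2, c2), s(c2, c2, c2), c2)), t(s(c2, s(c2, c2, c2), t(c2, c2, c2)), c2, c2))) = 1 + max(0, 3, 3) = 4
depth(t(t(c2, c2, c2), s(c2, c2, c2), s(c2, c2, c2))) = 1 + max(1, 1, 1) = 2
depth(s(s(c2, t(c2, t(t(c2, c2, c2), t(c2, c2, c2), s(c2, c2, c2)), s(s(c2, c2, c2), s(c2, c2, c2), c2)), t(s(c2, s(c2, c2, c2), t(c2, c2, c2)), c2, c2)), s(c2, c2, c2), t(t(c2, c2, c2), s(c2, c2, c2), s(c2, c2, c2)))) = 1 + max(4, 1, 2) = 5
depth(s(t(c2, c2, c2), c2, t(c2, c2, c2))) = 1 + max(1, 0, 1) = 2
depth(t(c2, s(c2, c2, c2), s(c2, c2, c2))) = 1 + max(0, 1, 1) = 2
depth(t(s(s(c2, t(c2, t(t(c2, c2, c2), t(c2, c2, c2), s(c2, c2, c2)), s(s(c2, c2, c2), s(c2, c2, c2), c2)), t(s(c2, s(c2, c2, c2), t(c2, c2, c2)), c2, c2)), s(c2, c2, c2), t(t(c2, c2, c2), s(c2, c2, c2), s(c2, c2, c2))), s(t(c2, c2, c2), c2, t(c2, c2, c2)), t(c2, s(c2, c2, c2), s(c2, c2, c2)))) = 1 + max(5, 2, 2) = 6
depth(s(s(c2, c2, c2), t(c2, c2, c2), s(c2, c2, c2))) = 1 + max(1, 1, 1) = 2
depth(s(s(c2, c2, c2), c2, t(c2, c2, c2))) = 1 + max(1, 0, 1) = 2
depth(s(c2, s(s(c2, c2, c2), t(c2, c2, c2), s(c2, c2, c2)), s(s(c2, c2, c2), c2, t(c2, c2, c2)))) = 1 + max(0, 2, 2) = 3
depth(s(c2, c2, s(c2, c2, c2))) = 1 + max(0, 0, 1) = 2
depth(t(c2, c2, s(c2, c2, c2))) = 1 + max(0, 0, 1) = 2
depth(t(s(c2, c2, s(c2, c2, c2)), t(c2, c2, s(c2, c2, c2)), t(c2, c2, c2))) = 1 + max(2, 2, 1) = 3
depth(t(t(c2, c2, c2), t(c2, c2, c2), c2)) = 1 + max(1, 1, 0) = 2
depth(t(t(s(c2, c2, s(c2, c2, c2)), t(c2, c2, s(c2, c2, c2)), t(c2, c2, c2)), t(t(c2, c2, c2), t(c2, c2, c2), c2), t(c2, c2, c2))) = 1 + max(3, 2, 1) = 4
depth(t(s(c2, s(s(c2, c2, c2), t(c2, c2, c2), s(c2, c2, c2)), s(s(c2, c2, c2), c2, t(c2, c2, c2))), t(t(s(c2, c2, s(c2, c2, c2)), t(c2, c2, s(c2, c2, c2)), t(c2, c2, c2)), t(t(c2, c2, c2), t(c2, c2, c2), c2), t(c2, c2, c2)), s(c2, c2, c2))) = 1 + max(3, 4, 1) = 5
depth(s(c2, c2, t(s(c2, s(s(c2, c2, c2), t(c2, c2, c2), s(c2, c2, c2)), s(s(c2, c2, c2), c2, t(c2, c2, c2))), t(t(s(c2, c2, s(c2, c2, c2)), t(c2, c2, s(c2, c2, c2)), t(c2, c2, c2)), t(t(c2, c2, c2), t(c2, c2, c2), c2), t(c2, c2, c2)), s(c2, c2, c2)))) = 1 + max(0, 0, 5) = 6
depth(s(t(s(s(c2, t(c2, t(t(c2, c2, c2), t(c2, c2, c2), s(c2, c2, c2)), s(s(c2, c2, c2), s(c2, c2, c2), c2)), t(s(c2, s(c2, c2, c2), t(c2, c2, c2)), c2, c2)), s(c2, c2, c2), t(t(c2, c2, c2), s(c2, c2, c2), s(c2, c2, c2))), s(t(c2, c2, c2), c2, t(c2, c2, c2)), t(c2, s(c2, c2, c2), s(c2, c2, c2))), s(c2, c2, t(s(c2, s(s(c2, c2, c2), t(c2, c2, c2), s(c2, c2, c2)), s(s(c2, c2, c2), c2, t(c2, c2, c2))), t(t(s(c2, c2, s(c2, c2, c2)), t(c2, c2, s(c2, c2, c2)), t(c2, c2, c2)), t(t(c2, c2, c2), t(c2, c2, c2), c2), t(c2, c2, c2)), s(c2, c2, c2))), t(c2, c2, s(c2, c2, c2)))) = 1 + max(6, 6, 2) = 7

7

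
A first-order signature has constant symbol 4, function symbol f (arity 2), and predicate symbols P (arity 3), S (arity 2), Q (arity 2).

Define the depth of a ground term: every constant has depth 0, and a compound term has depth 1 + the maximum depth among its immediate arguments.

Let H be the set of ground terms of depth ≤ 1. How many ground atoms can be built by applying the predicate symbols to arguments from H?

First count ground terms of depth ≤ 1.
Let N_k count ground terms of depth at most k. Each non-constant term of depth ≤ k is some function symbol applied to depth-≤(k−1) arguments, giving N_k = 1 + N_{k-1}^2.
N_0 = 1
N_1 = 1 + 1^2 = 2
So |H| = 2.
A ground atom is a predicate applied to a tuple of terms from H, so the count is the sum over predicates of |H|^arity:
  P: 2^3 = 8;  S: 2^2 = 4;  Q: 2^2 = 4
Total ground atoms: 8 + 4 + 4 = 16.

16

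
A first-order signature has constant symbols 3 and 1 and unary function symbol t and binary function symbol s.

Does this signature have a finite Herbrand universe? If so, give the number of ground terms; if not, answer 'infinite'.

infinite

The signature has at least one function symbol (t, arity 1) and at least one constant (3).
Iterating t gives infinitely many distinct ground terms: 3, t(3), t(t(3)), ...
So the Herbrand universe is infinite.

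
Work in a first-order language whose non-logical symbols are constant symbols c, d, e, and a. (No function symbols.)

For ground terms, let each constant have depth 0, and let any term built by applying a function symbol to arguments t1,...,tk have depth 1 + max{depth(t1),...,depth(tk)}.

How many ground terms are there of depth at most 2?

4

With no function symbols every ground term is a constant, so there are exactly 4 ground terms at every depth bound.
N_0 = 4
N_1 = 4
N_2 = 4
Explicitly: c, d, e, a.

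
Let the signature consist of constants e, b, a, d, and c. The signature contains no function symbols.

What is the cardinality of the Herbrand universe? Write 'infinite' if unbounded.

There are no function symbols, so every ground term is one of the 5 constants.
The Herbrand universe is {e, b, a, d, c}, which is finite with 5 elements.

5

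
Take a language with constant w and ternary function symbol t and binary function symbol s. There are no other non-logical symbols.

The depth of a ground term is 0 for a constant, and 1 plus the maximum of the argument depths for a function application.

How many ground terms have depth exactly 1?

Let N_k count ground terms of depth at most k. Each non-constant term of depth ≤ k is some function symbol applied to depth-≤(k−1) arguments, giving N_k = 1 + N_{k-1}^3 + N_{k-1}^2.
N_0 = 1
N_1 = 1 + 1^3 + 1^2 = 3
Terms of depth exactly 1: N_1 − N_0 = 3 − 1 = 2.

2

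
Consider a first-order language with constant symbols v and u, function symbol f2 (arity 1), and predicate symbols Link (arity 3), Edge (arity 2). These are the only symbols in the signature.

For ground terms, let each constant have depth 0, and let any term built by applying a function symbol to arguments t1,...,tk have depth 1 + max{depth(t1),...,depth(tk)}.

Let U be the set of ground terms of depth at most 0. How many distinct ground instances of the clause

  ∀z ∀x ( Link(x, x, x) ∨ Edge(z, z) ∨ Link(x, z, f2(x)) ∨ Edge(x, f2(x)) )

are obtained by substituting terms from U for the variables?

Ground terms of depth ≤ 0:
  If N_k denotes the number of depth-≤k ground terms, the 2 constants give N_0 = 2, and each function symbol of arity r contributes N_{k-1}^r new terms at level k: N_k = 2 + N_{k-1}.
  N_0 = 2
  Explicitly: v, u.
So there are 2 ground terms available for substitution.
There are 2 variables to instantiate (z, x), each occurring in at least one literal, so different choices give different ground instances.
Number of ground instances = 2^2 = 4.

4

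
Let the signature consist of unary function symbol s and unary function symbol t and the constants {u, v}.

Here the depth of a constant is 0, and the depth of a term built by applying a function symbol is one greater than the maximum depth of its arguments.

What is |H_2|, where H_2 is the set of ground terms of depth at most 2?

14

If N_k denotes the number of depth-≤k ground terms, the 2 constants give N_0 = 2, and each function symbol of arity r contributes N_{k-1}^r new terms at level k: N_k = 2 + N_{k-1} + N_{k-1}.
N_0 = 2
N_1 = 2 + 2 + 2 = 6
N_2 = 2 + 6 + 6 = 14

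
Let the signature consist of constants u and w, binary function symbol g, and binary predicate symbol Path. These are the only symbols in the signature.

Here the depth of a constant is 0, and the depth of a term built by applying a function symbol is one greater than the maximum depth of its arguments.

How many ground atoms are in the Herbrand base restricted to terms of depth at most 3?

First count ground terms of depth ≤ 3.
Write N_k for the number of ground terms of depth ≤ k. A term of depth ≤ k is either a constant or a function symbol applied to arguments of depth ≤ k−1, so N_k = 2 + N_{k-1}^2.
N_0 = 2
N_1 = 2 + 2^2 = 6
N_2 = 2 + 6^2 = 38
N_3 = 2 + 38^2 = 1446
So |H| = 1446.
Each predicate of arity r yields |H|^r ground atoms (one per choice of an r-tuple from H):
  Path: 1446^2 = 2090916
Total ground atoms: 2090916.

2090916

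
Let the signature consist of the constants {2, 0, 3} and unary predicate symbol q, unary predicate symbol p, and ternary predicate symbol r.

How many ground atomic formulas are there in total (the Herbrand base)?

33

With no function symbols, the Herbrand universe is just the 3 constants.
Ground atoms per predicate: q: 3, p: 3, r: 3^3 = 27.
Herbrand base size = 3 + 3 + 27 = 33.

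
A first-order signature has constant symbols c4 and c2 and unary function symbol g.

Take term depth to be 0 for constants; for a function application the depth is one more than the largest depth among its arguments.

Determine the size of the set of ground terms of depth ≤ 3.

Let N_k count ground terms of depth at most k. Each non-constant term of depth ≤ k is some function symbol applied to depth-≤(k−1) arguments, giving N_k = 2 + N_{k-1}.
N_0 = 2
N_1 = 2 + 2 = 4
N_2 = 2 + 4 = 6
N_3 = 2 + 6 = 8
Explicitly: c4, c2, g(c4), g(c2), g(g(c4)), g(g(c2)), g(g(g(c4))), g(g(g(c2))).

8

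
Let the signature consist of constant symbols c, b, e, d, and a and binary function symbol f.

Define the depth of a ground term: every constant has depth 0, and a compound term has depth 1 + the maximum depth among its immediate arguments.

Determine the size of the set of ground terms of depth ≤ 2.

905

If N_k denotes the number of depth-≤k ground terms, the 5 constants give N_0 = 5, and each function symbol of arity r contributes N_{k-1}^r new terms at level k: N_k = 5 + N_{k-1}^2.
N_0 = 5
N_1 = 5 + 5^2 = 30
N_2 = 5 + 30^2 = 905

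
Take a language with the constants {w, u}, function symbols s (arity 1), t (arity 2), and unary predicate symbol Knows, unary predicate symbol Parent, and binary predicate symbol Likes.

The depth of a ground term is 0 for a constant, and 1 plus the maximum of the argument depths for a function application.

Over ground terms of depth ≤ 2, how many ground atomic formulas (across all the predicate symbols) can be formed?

5624

First count ground terms of depth ≤ 2.
Write N_k for the number of ground terms of depth ≤ k. A term of depth ≤ k is either a constant or a function symbol applied to arguments of depth ≤ k−1, so N_k = 2 + N_{k-1} + N_{k-1}^2.
N_0 = 2
N_1 = 2 + 2 + 2^2 = 8
N_2 = 2 + 8 + 8^2 = 74
So |H| = 74.
Each predicate of arity r yields |H|^r ground atoms (one per choice of an r-tuple from H):
  Knows: 74;  Parent: 74;  Likes: 74^2 = 5476
Total ground atoms: 74 + 74 + 5476 = 5624.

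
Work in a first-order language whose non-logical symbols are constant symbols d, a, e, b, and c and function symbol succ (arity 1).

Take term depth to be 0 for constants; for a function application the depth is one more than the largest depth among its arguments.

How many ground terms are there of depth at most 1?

10

Count level by level. With function symbols succ/1, the terms of depth ≤ k are the 5 constants together with each function applied to depth-≤(k−1) tuples, so N_k = 5 + N_{k-1}.
N_0 = 5
N_1 = 5 + 5 = 10
Explicitly: d, a, e, b, c, succ(d), succ(a), succ(e), succ(b), succ(c).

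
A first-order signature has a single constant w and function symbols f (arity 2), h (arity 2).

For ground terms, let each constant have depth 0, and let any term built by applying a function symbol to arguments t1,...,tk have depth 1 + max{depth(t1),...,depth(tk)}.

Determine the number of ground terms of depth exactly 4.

Let N_k count ground terms of depth at most k. Each non-constant term of depth ≤ k is some function symbol applied to depth-≤(k−1) arguments, giving N_k = 1 + N_{k-1}^2 + N_{k-1}^2.
N_0 = 1
N_1 = 1 + 1^2 + 1^2 = 3
N_2 = 1 + 3^2 + 3^2 = 19
N_3 = 1 + 19^2 + 19^2 = 723
N_4 = 1 + 723^2 + 723^2 = 1045459
Terms of depth exactly 4: N_4 − N_3 = 1045459 − 723 = 1044736.

1044736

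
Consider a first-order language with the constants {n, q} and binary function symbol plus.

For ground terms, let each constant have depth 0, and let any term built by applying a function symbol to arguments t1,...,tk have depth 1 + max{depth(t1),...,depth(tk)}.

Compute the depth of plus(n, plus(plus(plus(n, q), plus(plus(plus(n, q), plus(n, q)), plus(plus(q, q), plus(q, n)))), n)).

depth(plus(n, q)) = 1 + max(0, 0) = 1
depth(plus(plus(n, q), plus(n, q))) = 1 + max(1, 1) = 2
depth(plus(q, q)) = 1 + max(0, 0) = 1
depth(plus(q, n)) = 1 + max(0, 0) = 1
depth(plus(plus(q, q), plus(q, n))) = 1 + max(1, 1) = 2
depth(plus(plus(plus(n, q), plus(n, q)), plus(plus(q, q), plus(q, n)))) = 1 + max(2, 2) = 3
depth(plus(plus(n, q), plus(plus(plus(n, q), plus(n, q)), plus(plus(q, q), plus(q, n))))) = 1 + max(1, 3) = 4
depth(plus(plus(plus(n, q), plus(plus(plus(n, q), plus(n, q)), plus(plus(q, q), plus(q, n)))), n)) = 1 + max(4, 0) = 5
depth(plus(n, plus(plus(plus(n, q), plus(plus(plus(n, q), plus(n, q)), plus(plus(q, q), plus(q, n)))), n))) = 1 + max(0, 5) = 6

6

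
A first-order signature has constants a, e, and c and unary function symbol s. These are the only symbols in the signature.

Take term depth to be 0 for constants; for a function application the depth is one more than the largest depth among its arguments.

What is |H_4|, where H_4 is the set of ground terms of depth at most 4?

15

Count level by level. With function symbols s/1, the terms of depth ≤ k are the 3 constants together with each function applied to depth-≤(k−1) tuples, so N_k = 3 + N_{k-1}.
N_0 = 3
N_1 = 3 + 3 = 6
N_2 = 3 + 6 = 9
N_3 = 3 + 9 = 12
N_4 = 3 + 12 = 15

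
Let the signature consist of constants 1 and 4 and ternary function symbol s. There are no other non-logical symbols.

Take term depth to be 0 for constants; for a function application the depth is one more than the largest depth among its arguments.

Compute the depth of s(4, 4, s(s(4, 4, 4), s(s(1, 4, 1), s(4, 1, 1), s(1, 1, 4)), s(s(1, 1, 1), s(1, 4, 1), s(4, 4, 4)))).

4

depth(s(4, 4, 4)) = 1 + max(0, 0, 0) = 1
depth(s(1, 4, 1)) = 1 + max(0, 0, 0) = 1
depth(s(4, 1, 1)) = 1 + max(0, 0, 0) = 1
depth(s(1, 1, 4)) = 1 + max(0, 0, 0) = 1
depth(s(s(1, 4, 1), s(4, 1, 1), s(1, 1, 4))) = 1 + max(1, 1, 1) = 2
depth(s(1, 1, 1)) = 1 + max(0, 0, 0) = 1
depth(s(s(1, 1, 1), s(1, 4, 1), s(4, 4, 4))) = 1 + max(1, 1, 1) = 2
depth(s(s(4, 4, 4), s(s(1, 4, 1), s(4, 1, 1), s(1, 1, 4)), s(s(1, 1, 1), s(1, 4, 1), s(4, 4, 4)))) = 1 + max(1, 2, 2) = 3
depth(s(4, 4, s(s(4, 4, 4), s(s(1, 4, 1), s(4, 1, 1), s(1, 1, 4)), s(s(1, 1, 1), s(1, 4, 1), s(4, 4, 4))))) = 1 + max(0, 0, 3) = 4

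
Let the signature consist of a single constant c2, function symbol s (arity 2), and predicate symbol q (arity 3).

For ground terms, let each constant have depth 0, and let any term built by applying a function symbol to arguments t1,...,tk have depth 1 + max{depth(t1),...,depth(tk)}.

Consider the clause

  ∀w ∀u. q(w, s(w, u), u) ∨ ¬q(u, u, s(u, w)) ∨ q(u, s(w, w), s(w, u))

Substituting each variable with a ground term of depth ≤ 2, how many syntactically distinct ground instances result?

25

Ground terms of depth ≤ 2:
  Write N_k for the number of ground terms of depth ≤ k. A term of depth ≤ k is either a constant or a function symbol applied to arguments of depth ≤ k−1, so N_k = 1 + N_{k-1}^2.
  N_0 = 1
  N_1 = 1 + 1^2 = 2
  N_2 = 1 + 2^2 = 5
  Explicitly: c2, s(c2, c2), s(c2, s(c2, c2)), s(s(c2, c2), c2), s(s(c2, c2), s(c2, c2)).
So there are 5 ground terms available for substitution.
There are 2 variables to instantiate (w, u), each occurring in at least one literal, so different choices give different ground instances.
Number of ground instances = 5^2 = 25.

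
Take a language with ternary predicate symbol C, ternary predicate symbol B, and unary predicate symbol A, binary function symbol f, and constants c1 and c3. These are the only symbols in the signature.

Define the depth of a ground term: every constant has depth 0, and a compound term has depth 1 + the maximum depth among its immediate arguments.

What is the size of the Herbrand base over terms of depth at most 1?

438

First count ground terms of depth ≤ 1.
Count level by level. With function symbols f/2, the terms of depth ≤ k are the 2 constants together with each function applied to depth-≤(k−1) tuples, so N_k = 2 + N_{k-1}^2.
N_0 = 2
N_1 = 2 + 2^2 = 6
So |H| = 6.
For each predicate symbol, the number of ground atoms is |H| raised to its arity; summing:
  C: 6^3 = 216;  B: 6^3 = 216;  A: 6
Total ground atoms: 216 + 216 + 6 = 438.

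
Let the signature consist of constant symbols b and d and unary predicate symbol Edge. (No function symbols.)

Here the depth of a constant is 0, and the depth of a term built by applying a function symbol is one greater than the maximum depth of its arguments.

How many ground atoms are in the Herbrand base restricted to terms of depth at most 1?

First count ground terms of depth ≤ 1.
With no function symbols every ground term is a constant, so there are exactly 2 ground terms at every depth bound.
N_0 = 2
N_1 = 2
Explicitly: b, d.
So |H| = 2.
A ground atom is a predicate applied to a tuple of terms from H, so the count is the sum over predicates of |H|^arity:
  Edge: 2
Total ground atoms: 2.

2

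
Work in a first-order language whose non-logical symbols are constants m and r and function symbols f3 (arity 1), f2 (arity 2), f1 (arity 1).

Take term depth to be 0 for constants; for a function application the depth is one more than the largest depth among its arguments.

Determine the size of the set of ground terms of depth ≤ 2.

122

Count level by level. With function symbols f3/1, f2/2, f1/1, the terms of depth ≤ k are the 2 constants together with each function applied to depth-≤(k−1) tuples, so N_k = 2 + N_{k-1} + N_{k-1}^2 + N_{k-1}.
N_0 = 2
N_1 = 2 + 2 + 2^2 + 2 = 10
N_2 = 2 + 10 + 10^2 + 10 = 122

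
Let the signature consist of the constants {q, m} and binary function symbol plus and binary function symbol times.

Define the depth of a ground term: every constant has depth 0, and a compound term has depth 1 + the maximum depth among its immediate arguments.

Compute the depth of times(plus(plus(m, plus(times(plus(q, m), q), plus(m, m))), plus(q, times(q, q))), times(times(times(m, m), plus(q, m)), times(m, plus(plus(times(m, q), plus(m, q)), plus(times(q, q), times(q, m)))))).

depth(plus(q, m)) = 1 + max(0, 0) = 1
depth(times(plus(q, m), q)) = 1 + max(1, 0) = 2
depth(plus(m, m)) = 1 + max(0, 0) = 1
depth(plus(times(plus(q, m), q), plus(m, m))) = 1 + max(2, 1) = 3
depth(plus(m, plus(times(plus(q, m), q), plus(m, m)))) = 1 + max(0, 3) = 4
depth(times(q, q)) = 1 + max(0, 0) = 1
depth(plus(q, times(q, q))) = 1 + max(0, 1) = 2
depth(plus(plus(m, plus(times(plus(q, m), q), plus(m, m))), plus(q, times(q, q)))) = 1 + max(4, 2) = 5
depth(times(m, m)) = 1 + max(0, 0) = 1
depth(times(times(m, m), plus(q, m))) = 1 + max(1, 1) = 2
depth(times(m, q)) = 1 + max(0, 0) = 1
depth(plus(m, q)) = 1 + max(0, 0) = 1
depth(plus(times(m, q), plus(m, q))) = 1 + max(1, 1) = 2
depth(times(q, m)) = 1 + max(0, 0) = 1
depth(plus(times(q, q), times(q, m))) = 1 + max(1, 1) = 2
depth(plus(plus(times(m, q), plus(m, q)), plus(times(q, q), times(q, m)))) = 1 + max(2, 2) = 3
depth(times(m, plus(plus(times(m, q), plus(m, q)), plus(times(q, q), times(q, m))))) = 1 + max(0, 3) = 4
depth(times(times(times(m, m), plus(q, m)), times(m, plus(plus(times(m, q), plus(m, q)), plus(times(q, q), times(q, m)))))) = 1 + max(2, 4) = 5
depth(times(plus(plus(m, plus(times(plus(q, m), q), plus(m, m))), plus(q, times(q, q))), times(times(times(m, m), plus(q, m)), times(m, plus(plus(times(m, q), plus(m, q)), plus(times(q, q), times(q, m))))))) = 1 + max(5, 5) = 6

6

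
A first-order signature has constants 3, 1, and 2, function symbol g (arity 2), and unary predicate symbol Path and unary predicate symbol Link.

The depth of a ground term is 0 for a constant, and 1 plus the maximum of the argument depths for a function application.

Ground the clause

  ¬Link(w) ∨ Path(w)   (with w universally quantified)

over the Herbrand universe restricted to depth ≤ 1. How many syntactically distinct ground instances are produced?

12

Ground terms of depth ≤ 1:
  Write N_k for the number of ground terms of depth ≤ k. A term of depth ≤ k is either a constant or a function symbol applied to arguments of depth ≤ k−1, so N_k = 3 + N_{k-1}^2.
  N_0 = 3
  N_1 = 3 + 3^2 = 12
  Explicitly: 3, 1, 2, g(3, 3), g(3, 1), g(3, 2), g(1, 3), g(1, 1), g(1, 2), g(2, 3), g(2, 1), g(2, 2).
So there are 12 ground terms available for substitution.
There is 1 variable to instantiate (w),  occurring in at least one literal, so different choices give different ground instances.
Number of ground instances = 12.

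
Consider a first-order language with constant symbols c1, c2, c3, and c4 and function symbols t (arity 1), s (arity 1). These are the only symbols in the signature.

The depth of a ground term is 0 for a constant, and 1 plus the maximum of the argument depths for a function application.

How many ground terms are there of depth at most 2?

28

Write N_k for the number of ground terms of depth ≤ k. A term of depth ≤ k is either a constant or a function symbol applied to arguments of depth ≤ k−1, so N_k = 4 + N_{k-1} + N_{k-1}.
N_0 = 4
N_1 = 4 + 4 + 4 = 12
N_2 = 4 + 12 + 12 = 28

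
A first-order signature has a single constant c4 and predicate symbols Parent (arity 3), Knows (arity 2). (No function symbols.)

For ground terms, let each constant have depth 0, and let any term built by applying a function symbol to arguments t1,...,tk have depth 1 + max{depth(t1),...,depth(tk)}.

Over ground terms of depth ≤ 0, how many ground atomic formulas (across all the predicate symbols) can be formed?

2

First count ground terms of depth ≤ 0.
With no function symbols every ground term is a constant, so there is exactly 1 ground term at every depth bound.
N_0 = 1
So |H| = 1.
Each predicate of arity r yields |H|^r ground atoms (one per choice of an r-tuple from H):
  Parent: 1^3 = 1;  Knows: 1^2 = 1
Total ground atoms: 1 + 1 = 2.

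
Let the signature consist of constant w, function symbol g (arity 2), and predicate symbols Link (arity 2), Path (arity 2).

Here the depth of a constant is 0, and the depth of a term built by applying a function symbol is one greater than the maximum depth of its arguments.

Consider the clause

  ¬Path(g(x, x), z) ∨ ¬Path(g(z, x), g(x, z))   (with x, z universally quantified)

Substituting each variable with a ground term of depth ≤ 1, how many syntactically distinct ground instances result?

4

Ground terms of depth ≤ 1:
  Write N_k for the number of ground terms of depth ≤ k. A term of depth ≤ k is either a constant or a function symbol applied to arguments of depth ≤ k−1, so N_k = 1 + N_{k-1}^2.
  N_0 = 1
  N_1 = 1 + 1^2 = 2
  Explicitly: w, g(w, w).
So there are 2 ground terms available for substitution.
Each of x, z ranges independently over the available ground terms, and distinct assignments produce distinct instances.
Number of ground instances = 2^2 = 4.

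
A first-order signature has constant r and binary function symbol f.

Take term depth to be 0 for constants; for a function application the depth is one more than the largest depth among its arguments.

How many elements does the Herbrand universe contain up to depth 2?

Write N_k for the number of ground terms of depth ≤ k. A term of depth ≤ k is either a constant or a function symbol applied to arguments of depth ≤ k−1, so N_k = 1 + N_{k-1}^2.
N_0 = 1
N_1 = 1 + 1^2 = 2
N_2 = 1 + 2^2 = 5
Explicitly: r, f(r, r), f(r, f(r, r)), f(f(r, r), r), f(f(r, r), f(r, r)).

5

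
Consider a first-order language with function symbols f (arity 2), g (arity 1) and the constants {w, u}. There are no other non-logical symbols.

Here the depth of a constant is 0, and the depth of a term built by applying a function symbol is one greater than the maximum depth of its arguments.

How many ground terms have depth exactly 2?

Let N_k count ground terms of depth at most k. Each non-constant term of depth ≤ k is some function symbol applied to depth-≤(k−1) arguments, giving N_k = 2 + N_{k-1}^2 + N_{k-1}.
N_0 = 2
N_1 = 2 + 2^2 + 2 = 8
N_2 = 2 + 8^2 + 8 = 74
Terms of depth exactly 2: N_2 − N_1 = 74 − 8 = 66.

66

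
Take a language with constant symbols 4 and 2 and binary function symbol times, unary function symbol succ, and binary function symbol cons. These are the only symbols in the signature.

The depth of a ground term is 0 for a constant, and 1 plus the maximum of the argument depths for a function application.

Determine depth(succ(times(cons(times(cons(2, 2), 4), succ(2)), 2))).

5

depth(cons(2, 2)) = 1 + max(0, 0) = 1
depth(times(cons(2, 2), 4)) = 1 + max(1, 0) = 2
depth(succ(2)) = 1 + depth(2) = 1 + 0 = 1
depth(cons(times(cons(2, 2), 4), succ(2))) = 1 + max(2, 1) = 3
depth(times(cons(times(cons(2, 2), 4), succ(2)), 2)) = 1 + max(3, 0) = 4
depth(succ(times(cons(times(cons(2, 2), 4), succ(2)), 2))) = 1 + depth(times(cons(times(cons(2, 2), 4), succ(2)), 2)) = 1 + 4 = 5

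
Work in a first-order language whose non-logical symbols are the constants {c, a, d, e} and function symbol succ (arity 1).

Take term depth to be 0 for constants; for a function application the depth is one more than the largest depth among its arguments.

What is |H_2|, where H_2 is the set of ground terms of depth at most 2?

12

Let N_k count ground terms of depth at most k. Each non-constant term of depth ≤ k is some function symbol applied to depth-≤(k−1) arguments, giving N_k = 4 + N_{k-1}.
N_0 = 4
N_1 = 4 + 4 = 8
N_2 = 4 + 8 = 12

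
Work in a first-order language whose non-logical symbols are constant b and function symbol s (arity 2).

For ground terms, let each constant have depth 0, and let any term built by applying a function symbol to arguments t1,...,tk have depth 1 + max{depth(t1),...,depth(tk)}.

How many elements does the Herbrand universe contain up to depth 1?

If N_k denotes the number of depth-≤k ground terms, the 1 constant gives N_0 = 1, and each function symbol of arity r contributes N_{k-1}^r new terms at level k: N_k = 1 + N_{k-1}^2.
N_0 = 1
N_1 = 1 + 1^2 = 2

2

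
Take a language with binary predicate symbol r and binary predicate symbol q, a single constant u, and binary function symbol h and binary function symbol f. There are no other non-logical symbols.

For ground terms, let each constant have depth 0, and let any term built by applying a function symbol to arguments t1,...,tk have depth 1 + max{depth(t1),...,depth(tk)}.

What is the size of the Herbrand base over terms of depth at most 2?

722

First count ground terms of depth ≤ 2.
Let N_k count ground terms of depth at most k. Each non-constant term of depth ≤ k is some function symbol applied to depth-≤(k−1) arguments, giving N_k = 1 + N_{k-1}^2 + N_{k-1}^2.
N_0 = 1
N_1 = 1 + 1^2 + 1^2 = 3
N_2 = 1 + 3^2 + 3^2 = 19
So |H| = 19.
Each predicate of arity r yields |H|^r ground atoms (one per choice of an r-tuple from H):
  r: 19^2 = 361;  q: 19^2 = 361
Total ground atoms: 361 + 361 = 722.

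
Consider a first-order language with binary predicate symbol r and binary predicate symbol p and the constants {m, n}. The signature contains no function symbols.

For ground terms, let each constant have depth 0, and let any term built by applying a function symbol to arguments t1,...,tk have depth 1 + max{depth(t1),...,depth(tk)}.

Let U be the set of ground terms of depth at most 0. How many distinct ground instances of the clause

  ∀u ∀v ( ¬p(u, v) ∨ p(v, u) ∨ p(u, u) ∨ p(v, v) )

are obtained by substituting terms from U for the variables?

Ground terms of depth ≤ 0:
  With no function symbols every ground term is a constant, so there are exactly 2 ground terms at every depth bound.
  N_0 = 2
So there are 2 ground terms available for substitution.
The body mentions every one of the 2 quantified variables; since ground terms form a free algebra, no two substitutions collapse to the same formula.
Number of ground instances = 2^2 = 4.

4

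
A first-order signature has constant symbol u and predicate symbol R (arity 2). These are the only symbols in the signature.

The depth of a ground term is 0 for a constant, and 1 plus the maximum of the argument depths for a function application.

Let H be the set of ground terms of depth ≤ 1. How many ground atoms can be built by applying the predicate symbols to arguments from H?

First count ground terms of depth ≤ 1.
With no function symbols every ground term is a constant, so there is exactly 1 ground term at every depth bound.
N_0 = 1
N_1 = 1
Explicitly: u.
So |H| = 1.
A ground atom is a predicate applied to a tuple of terms from H, so the count is the sum over predicates of |H|^arity:
  R: 1^2 = 1
Total ground atoms: 1.

1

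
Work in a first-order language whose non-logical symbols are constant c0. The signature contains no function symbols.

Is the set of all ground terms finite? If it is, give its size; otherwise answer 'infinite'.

1

There are no function symbols, so the only ground term is the single constant.
The Herbrand universe is {c0}, finite with 1 element.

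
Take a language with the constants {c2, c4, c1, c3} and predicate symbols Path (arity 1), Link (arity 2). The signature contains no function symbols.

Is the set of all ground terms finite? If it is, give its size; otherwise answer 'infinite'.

There are no function symbols, so every ground term is one of the 4 constants.
The Herbrand universe is {c2, c4, c1, c3}, which is finite with 4 elements.

4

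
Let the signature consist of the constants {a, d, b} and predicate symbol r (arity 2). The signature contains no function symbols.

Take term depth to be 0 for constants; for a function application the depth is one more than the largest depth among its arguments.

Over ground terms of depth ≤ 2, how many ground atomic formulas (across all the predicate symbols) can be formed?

9

First count ground terms of depth ≤ 2.
With no function symbols every ground term is a constant, so there are exactly 3 ground terms at every depth bound.
N_0 = 3
N_1 = 3
N_2 = 3
So |H| = 3.
Each predicate of arity r yields |H|^r ground atoms (one per choice of an r-tuple from H):
  r: 3^2 = 9
Total ground atoms: 9.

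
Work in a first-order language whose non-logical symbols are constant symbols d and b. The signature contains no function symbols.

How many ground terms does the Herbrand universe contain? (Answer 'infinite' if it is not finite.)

There are no function symbols, so every ground term is one of the 2 constants.
The Herbrand universe is {d, b}, which is finite with 2 elements.

2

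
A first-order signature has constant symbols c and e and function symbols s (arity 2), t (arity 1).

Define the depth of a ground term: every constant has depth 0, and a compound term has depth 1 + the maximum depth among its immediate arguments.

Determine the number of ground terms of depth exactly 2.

Let N_k count ground terms of depth at most k. Each non-constant term of depth ≤ k is some function symbol applied to depth-≤(k−1) arguments, giving N_k = 2 + N_{k-1}^2 + N_{k-1}.
N_0 = 2
N_1 = 2 + 2^2 + 2 = 8
N_2 = 2 + 8^2 + 8 = 74
Terms of depth exactly 2: N_2 − N_1 = 74 − 8 = 66.

66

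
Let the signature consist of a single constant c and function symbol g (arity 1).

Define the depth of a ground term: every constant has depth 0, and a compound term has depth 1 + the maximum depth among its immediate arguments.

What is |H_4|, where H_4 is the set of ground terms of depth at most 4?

If N_k denotes the number of depth-≤k ground terms, the 1 constant gives N_0 = 1, and each function symbol of arity r contributes N_{k-1}^r new terms at level k: N_k = 1 + N_{k-1}.
N_0 = 1
N_1 = 1 + 1 = 2
N_2 = 1 + 2 = 3
N_3 = 1 + 3 = 4
N_4 = 1 + 4 = 5

5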